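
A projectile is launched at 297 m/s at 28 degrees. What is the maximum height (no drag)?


H = (v0*sin(theta))^2 / (2g) = (297*sin(28°))^2 / (2*9.81) = 990.9 m

990.9 m


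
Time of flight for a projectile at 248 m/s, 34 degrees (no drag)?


T = 2*v0*sin(theta)/g = 2*248*sin(34°)/9.81 = 28.27 s

28.27 s


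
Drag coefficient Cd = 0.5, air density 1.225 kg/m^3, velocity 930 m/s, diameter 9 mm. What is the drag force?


A = pi*(d/2)^2 = pi*(9/2000)^2 = 6.36173e-05 m^2
Fd = 0.5*Cd*rho*A*v^2 = 0.5*0.5*1.225*6.36173e-05*930^2 = 16.85 N

16.85 N


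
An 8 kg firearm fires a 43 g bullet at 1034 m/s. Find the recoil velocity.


v_recoil = m_p * v_p / m_gun = 0.043 * 1034 / 8 = 5.558 m/s

5.558 m/s


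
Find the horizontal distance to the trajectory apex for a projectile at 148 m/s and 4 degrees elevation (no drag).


R = v0^2*sin(2*theta)/g = 148^2*sin(2*4°)/9.81 = 310.749 m
apex_dist = R/2 = 310.749/2 = 155.4 m

155.4 m


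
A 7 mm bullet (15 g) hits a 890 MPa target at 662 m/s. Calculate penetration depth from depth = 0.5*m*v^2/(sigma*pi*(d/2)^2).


A = pi*(d/2)^2 = pi*(7/2)^2 = 38.4845 mm^2
E = 0.5*m*v^2 = 0.5*0.015*662^2 = 3286.83 J
depth = E/(sigma*A) = 3286.83 J / (890 MPa * 38.4845 mm^2) = 3286.83/(890 * 38.4845) m = 0.0959624 m ≈ 95.96 mm

95.96 mm


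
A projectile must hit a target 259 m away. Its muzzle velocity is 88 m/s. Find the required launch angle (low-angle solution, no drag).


sin(2*theta) = R*g/v0^2 = 259*9.81/88^2 = 0.328098, theta = arcsin(0.328098)/2 = 9.577°

9.577 degrees


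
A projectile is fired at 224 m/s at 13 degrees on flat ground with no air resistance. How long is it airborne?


T = 2*v0*sin(theta)/g = 2*224*sin(13°)/9.81 = 10.27 s

10.27 s


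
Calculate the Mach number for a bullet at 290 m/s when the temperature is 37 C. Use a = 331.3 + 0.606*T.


a = 331.3 + 0.606*(37) = 353.722 m/s
M = v/a = 290/353.722 = 0.8199

0.8199


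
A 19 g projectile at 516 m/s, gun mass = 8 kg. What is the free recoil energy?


v_r = m_p*v_p/m_gun = 0.019*516/8 = 1.2255 m/s, E_r = 0.5*m_gun*v_r^2 = 0.5*8*1.2255^2 = 6.007 J

6.007 J


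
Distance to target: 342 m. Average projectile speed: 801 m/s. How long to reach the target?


t = d/v = 342/801 = 0.427 s

0.427 s


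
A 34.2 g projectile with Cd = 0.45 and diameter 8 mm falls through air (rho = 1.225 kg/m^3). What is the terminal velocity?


A = pi*(d/2)^2 = pi*(8/2000)^2 = 5.02655e-05 m^2
vt = sqrt(2mg/(Cd*rho*A)) = sqrt(2*0.0342*9.81/(0.45 * 1.225 * 5.02655e-05)) = 155.6 m/s

155.6 m/s


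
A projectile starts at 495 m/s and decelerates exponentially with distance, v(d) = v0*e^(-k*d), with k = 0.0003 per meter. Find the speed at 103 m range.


v = v0*exp(-k*d) = 495*exp(-0.0003*103) = 479.9 m/s

479.9 m/s


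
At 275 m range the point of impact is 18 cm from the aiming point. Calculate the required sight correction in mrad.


1 mrad subtends 1 cm per 10 m of range, so adj = error_cm / (dist_m / 10) = 18 / (275/10) = 0.6545 mrad

0.6545 mrad


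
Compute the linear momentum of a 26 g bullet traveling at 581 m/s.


p = m*v = 0.026*581 = 15.11 kg·m/s

15.11 kg·m/s


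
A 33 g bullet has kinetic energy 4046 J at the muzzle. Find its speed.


v = sqrt(2*E/m) = sqrt(2*4046/0.033) = 495.2 m/s

495.2 m/s


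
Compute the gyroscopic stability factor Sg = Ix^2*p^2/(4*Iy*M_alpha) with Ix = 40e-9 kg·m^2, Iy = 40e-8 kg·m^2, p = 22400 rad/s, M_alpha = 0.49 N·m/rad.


Sg = Ix^2 * p^2 / (4 * Iy * M_alpha) = (40e-9)^2 * 22400^2 / (4 * 40e-8 * 0.49) = 1.024

1.024


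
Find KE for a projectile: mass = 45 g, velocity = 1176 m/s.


E = 0.5*m*v^2 = 0.5*0.045*1176^2 = 31117 J

31117 J


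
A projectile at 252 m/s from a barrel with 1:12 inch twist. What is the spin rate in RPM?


twist_m = 12*0.0254 = 0.3048 m
spin = v/twist = 252/0.3048 = 826.7717 rev/s
RPM = spin*60 = 826.7717*60 ≈ 49606 RPM

49606 RPM


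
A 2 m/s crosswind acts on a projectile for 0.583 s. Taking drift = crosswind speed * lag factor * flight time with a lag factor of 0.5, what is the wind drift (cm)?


drift = v_wind * lag * t = 2 * 0.5 * 0.583 = 0.583 m ≈ 58.3 cm

58.3 cm


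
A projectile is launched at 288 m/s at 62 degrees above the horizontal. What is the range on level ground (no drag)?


R = v0^2 * sin(2*theta) / g = 288^2 * sin(2*62°) / 9.81 = 7010 m

7010 m


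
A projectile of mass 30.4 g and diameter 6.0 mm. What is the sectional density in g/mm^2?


SD = m/d^2 = 30.4/6.0^2 = 0.8444 g/mm^2

0.8444 g/mm^2


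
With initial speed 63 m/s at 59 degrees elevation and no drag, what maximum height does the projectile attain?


H = (v0*sin(theta))^2 / (2g) = (63*sin(59°))^2 / (2*9.81) = 148.6 m

148.6 m


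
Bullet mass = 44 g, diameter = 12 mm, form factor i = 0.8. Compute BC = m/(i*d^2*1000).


BC = m/(i*d^2*1000) = 44/(0.8 * 12^2 * 1000) = 0.0003819

0.0003819


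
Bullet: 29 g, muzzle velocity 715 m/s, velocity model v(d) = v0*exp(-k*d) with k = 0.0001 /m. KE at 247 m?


v = v0*exp(-k*d) = 715*exp(-0.0001*247) = 697.556 m/s
E = 0.5*m*v^2 = 0.5*0.029*697.556^2 = 7055 J

7055 J


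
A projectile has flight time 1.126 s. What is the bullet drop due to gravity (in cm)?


drop = 0.5*g*t^2 = 0.5*9.81*1.126^2 = 6.21893 m ≈ 621.9 cm

621.9 cm


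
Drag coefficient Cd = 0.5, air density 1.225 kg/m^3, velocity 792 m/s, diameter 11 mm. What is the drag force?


A = pi*(d/2)^2 = pi*(11/2000)^2 = 9.50332e-05 m^2
Fd = 0.5*Cd*rho*A*v^2 = 0.5*0.5*1.225*9.50332e-05*792^2 = 18.26 N

18.26 N


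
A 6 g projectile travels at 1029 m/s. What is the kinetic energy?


E = 0.5*m*v^2 = 0.5*0.006*1029^2 = 3177 J

3177 J


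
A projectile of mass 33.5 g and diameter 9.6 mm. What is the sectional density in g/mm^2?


SD = m/d^2 = 33.5/9.6^2 = 0.3635 g/mm^2

0.3635 g/mm^2


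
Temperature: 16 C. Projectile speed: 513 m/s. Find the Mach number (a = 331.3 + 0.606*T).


a = 331.3 + 0.606*(16) = 340.996 m/s
M = v/a = 513/340.996 = 1.504

1.504


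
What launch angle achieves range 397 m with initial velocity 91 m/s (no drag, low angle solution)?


sin(2*theta) = R*g/v0^2 = 397*9.81/91^2 = 0.470302, theta = arcsin(0.470302)/2 = 14.03°

14.03 degrees


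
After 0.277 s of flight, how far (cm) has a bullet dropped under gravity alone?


drop = 0.5*g*t^2 = 0.5*9.81*0.277^2 = 0.376356 m ≈ 37.64 cm

37.64 cm


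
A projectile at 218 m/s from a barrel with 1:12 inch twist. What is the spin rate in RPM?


twist_m = 12*0.0254 = 0.3048 m
spin = v/twist = 218/0.3048 = 715.2231 rev/s
RPM = spin*60 = 715.2231*60 ≈ 42913 RPM

42913 RPM


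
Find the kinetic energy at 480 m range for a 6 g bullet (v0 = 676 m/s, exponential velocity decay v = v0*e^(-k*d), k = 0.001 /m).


v = v0*exp(-k*d) = 676*exp(-0.001*480) = 418.298 m/s
E = 0.5*m*v^2 = 0.5*0.006*418.298^2 = 524.9 J

524.9 J


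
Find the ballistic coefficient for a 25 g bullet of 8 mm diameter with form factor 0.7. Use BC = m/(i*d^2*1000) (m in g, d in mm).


BC = m/(i*d^2*1000) = 25/(0.7 * 8^2 * 1000) = 0.000558

0.000558


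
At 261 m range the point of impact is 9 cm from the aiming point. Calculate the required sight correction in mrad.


1 mrad subtends 1 cm per 10 m of range, so adj = error_cm / (dist_m / 10) = 9 / (261/10) = 0.3448 mrad

0.3448 mrad


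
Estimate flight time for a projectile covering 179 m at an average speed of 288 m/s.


t = d/v = 179/288 = 0.6215 s

0.6215 s


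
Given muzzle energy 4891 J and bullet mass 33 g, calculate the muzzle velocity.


v = sqrt(2*E/m) = sqrt(2*4891/0.033) = 544.4 m/s

544.4 m/s


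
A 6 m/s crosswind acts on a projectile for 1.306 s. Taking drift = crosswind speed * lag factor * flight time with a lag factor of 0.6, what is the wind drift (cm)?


drift = v_wind * lag * t = 6 * 0.6 * 1.306 = 4.7016 m ≈ 470.2 cm

470.2 cm


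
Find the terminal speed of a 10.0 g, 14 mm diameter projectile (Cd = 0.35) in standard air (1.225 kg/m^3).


A = pi*(d/2)^2 = pi*(14/2000)^2 = 1.53938e-04 m^2
vt = sqrt(2mg/(Cd*rho*A)) = sqrt(2*0.01*9.81/(0.35 * 1.225 * 1.53938e-04)) = 54.52 m/s

54.52 m/s


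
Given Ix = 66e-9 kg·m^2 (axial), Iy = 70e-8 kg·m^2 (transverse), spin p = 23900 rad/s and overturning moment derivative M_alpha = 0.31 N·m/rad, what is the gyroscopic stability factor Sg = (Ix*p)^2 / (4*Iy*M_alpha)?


Sg = Ix^2 * p^2 / (4 * Iy * M_alpha) = (66e-9)^2 * 23900^2 / (4 * 70e-8 * 0.31) = 2.867

2.867


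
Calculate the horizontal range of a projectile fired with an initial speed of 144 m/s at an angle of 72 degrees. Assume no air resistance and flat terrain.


R = v0^2 * sin(2*theta) / g = 144^2 * sin(2*72°) / 9.81 = 1242 m

1242 m


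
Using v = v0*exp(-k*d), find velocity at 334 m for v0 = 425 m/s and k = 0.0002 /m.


v = v0*exp(-k*d) = 425*exp(-0.0002*334) = 397.5 m/s

397.5 m/s


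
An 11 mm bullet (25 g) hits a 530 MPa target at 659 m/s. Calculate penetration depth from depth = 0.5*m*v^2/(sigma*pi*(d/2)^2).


A = pi*(d/2)^2 = pi*(11/2)^2 = 95.0332 mm^2
E = 0.5*m*v^2 = 0.5*0.025*659^2 = 5428.51 J
depth = E/(sigma*A) = 5428.51 J / (530 MPa * 95.0332 mm^2) = 5428.51/(530 * 95.0332) m = 0.107778 m ≈ 107.8 mm

107.8 mm


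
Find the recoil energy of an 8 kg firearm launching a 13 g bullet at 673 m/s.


v_r = m_p*v_p/m_gun = 0.013*673/8 = 1.09362 m/s, E_r = 0.5*m_gun*v_r^2 = 0.5*8*1.09362^2 = 4.784 J

4.784 J


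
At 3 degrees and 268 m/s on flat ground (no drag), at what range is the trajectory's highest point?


R = v0^2*sin(2*theta)/g = 268^2*sin(2*3°)/9.81 = 765.306 m
apex_dist = R/2 = 765.306/2 = 382.7 m

382.7 m


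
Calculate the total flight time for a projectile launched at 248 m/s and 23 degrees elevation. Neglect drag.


T = 2*v0*sin(theta)/g = 2*248*sin(23°)/9.81 = 19.76 s

19.76 s


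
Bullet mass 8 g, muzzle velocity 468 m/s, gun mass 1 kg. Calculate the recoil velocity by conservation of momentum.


v_recoil = m_p * v_p / m_gun = 0.008 * 468 / 1 = 3.744 m/s

3.744 m/s


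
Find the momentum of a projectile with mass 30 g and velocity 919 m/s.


p = m*v = 0.03*919 = 27.57 kg·m/s

27.57 kg·m/s


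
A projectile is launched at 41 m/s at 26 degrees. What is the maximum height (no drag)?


H = (v0*sin(theta))^2 / (2g) = (41*sin(26°))^2 / (2*9.81) = 16.46 m

16.46 m


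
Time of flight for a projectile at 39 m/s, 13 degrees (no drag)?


T = 2*v0*sin(theta)/g = 2*39*sin(13°)/9.81 = 1.789 s

1.789 s


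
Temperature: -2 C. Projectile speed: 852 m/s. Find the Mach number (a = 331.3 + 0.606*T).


a = 331.3 + 0.606*(-2) = 330.088 m/s
M = v/a = 852/330.088 = 2.581

2.581


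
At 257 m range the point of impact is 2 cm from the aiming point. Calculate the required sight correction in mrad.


1 mrad subtends 1 cm per 10 m of range, so adj = error_cm / (dist_m / 10) = 2 / (257/10) = 0.07782 mrad

0.07782 mrad


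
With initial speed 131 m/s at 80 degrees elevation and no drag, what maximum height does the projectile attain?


H = (v0*sin(theta))^2 / (2g) = (131*sin(80°))^2 / (2*9.81) = 848.3 m

848.3 m


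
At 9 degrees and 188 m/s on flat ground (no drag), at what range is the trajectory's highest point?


R = v0^2*sin(2*theta)/g = 188^2*sin(2*9°)/9.81 = 1113.34 m
apex_dist = R/2 = 1113.34/2 = 556.7 m

556.7 m


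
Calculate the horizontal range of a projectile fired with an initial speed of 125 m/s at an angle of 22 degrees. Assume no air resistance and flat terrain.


R = v0^2 * sin(2*theta) / g = 125^2 * sin(2*22°) / 9.81 = 1106 m

1106 m


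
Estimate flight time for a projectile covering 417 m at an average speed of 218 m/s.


t = d/v = 417/218 = 1.913 s

1.913 s


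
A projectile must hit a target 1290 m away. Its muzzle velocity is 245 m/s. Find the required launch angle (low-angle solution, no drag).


sin(2*theta) = R*g/v0^2 = 1290*9.81/245^2 = 0.210827, theta = arcsin(0.210827)/2 = 6.085°

6.085 degrees


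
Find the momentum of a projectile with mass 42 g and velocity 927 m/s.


p = m*v = 0.042*927 = 38.93 kg·m/s

38.93 kg·m/s


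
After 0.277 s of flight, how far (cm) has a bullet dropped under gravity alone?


drop = 0.5*g*t^2 = 0.5*9.81*0.277^2 = 0.376356 m ≈ 37.64 cm

37.64 cm


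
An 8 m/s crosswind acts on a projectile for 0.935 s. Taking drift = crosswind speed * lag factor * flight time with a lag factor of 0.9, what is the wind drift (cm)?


drift = v_wind * lag * t = 8 * 0.9 * 0.935 = 6.732 m ≈ 673.2 cm

673.2 cm


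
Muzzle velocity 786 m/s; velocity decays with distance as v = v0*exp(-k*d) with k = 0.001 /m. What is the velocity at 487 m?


v = v0*exp(-k*d) = 786*exp(-0.001*487) = 483 m/s

483 m/s


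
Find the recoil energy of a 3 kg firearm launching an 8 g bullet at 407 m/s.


v_r = m_p*v_p/m_gun = 0.008*407/3 = 1.08533 m/s, E_r = 0.5*m_gun*v_r^2 = 0.5*3*1.08533^2 = 1.767 J

1.767 J


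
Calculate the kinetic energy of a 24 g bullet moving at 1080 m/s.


E = 0.5*m*v^2 = 0.5*0.024*1080^2 = 13997 J

13997 J


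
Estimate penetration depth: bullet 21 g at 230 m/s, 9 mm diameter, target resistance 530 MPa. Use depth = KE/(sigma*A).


A = pi*(d/2)^2 = pi*(9/2)^2 = 63.6173 mm^2
E = 0.5*m*v^2 = 0.5*0.021*230^2 = 555.45 J
depth = E/(sigma*A) = 555.45 J / (530 MPa * 63.6173 mm^2) = 555.45/(530 * 63.6173) m = 0.0164738 m ≈ 16.47 mm

16.47 mm


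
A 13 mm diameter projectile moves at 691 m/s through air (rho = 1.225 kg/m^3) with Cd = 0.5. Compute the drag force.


A = pi*(d/2)^2 = pi*(13/2000)^2 = 1.32732e-04 m^2
Fd = 0.5*Cd*rho*A*v^2 = 0.5*0.5*1.225*1.32732e-04*691^2 = 19.41 N

19.41 N


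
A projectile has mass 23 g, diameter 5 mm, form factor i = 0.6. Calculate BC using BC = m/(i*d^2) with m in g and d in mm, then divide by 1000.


BC = m/(i*d^2*1000) = 23/(0.6 * 5^2 * 1000) = 0.001533

0.001533


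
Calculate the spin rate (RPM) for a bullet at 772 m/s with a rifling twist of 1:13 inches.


twist_m = 13*0.0254 = 0.3302 m
spin = v/twist = 772/0.3302 = 2337.977 rev/s
RPM = spin*60 = 2337.977*60 ≈ 140279 RPM

140279 RPM


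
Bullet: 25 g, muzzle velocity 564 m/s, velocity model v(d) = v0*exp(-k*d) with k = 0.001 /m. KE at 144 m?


v = v0*exp(-k*d) = 564*exp(-0.001*144) = 488.361 m/s
E = 0.5*m*v^2 = 0.5*0.025*488.361^2 = 2981 J

2981 J


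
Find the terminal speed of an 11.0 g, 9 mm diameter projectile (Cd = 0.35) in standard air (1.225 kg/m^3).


A = pi*(d/2)^2 = pi*(9/2000)^2 = 6.36173e-05 m^2
vt = sqrt(2mg/(Cd*rho*A)) = sqrt(2*0.011*9.81/(0.35 * 1.225 * 6.36173e-05)) = 88.95 m/s

88.95 m/s


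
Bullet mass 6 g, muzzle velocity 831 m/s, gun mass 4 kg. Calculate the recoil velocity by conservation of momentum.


v_recoil = m_p * v_p / m_gun = 0.006 * 831 / 4 = 1.246 m/s

1.246 m/s


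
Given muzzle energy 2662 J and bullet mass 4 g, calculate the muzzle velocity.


v = sqrt(2*E/m) = sqrt(2*2662/0.004) = 1154 m/s

1154 m/s


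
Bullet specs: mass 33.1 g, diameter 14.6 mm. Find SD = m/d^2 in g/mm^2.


SD = m/d^2 = 33.1/14.6^2 = 0.1553 g/mm^2

0.1553 g/mm^2


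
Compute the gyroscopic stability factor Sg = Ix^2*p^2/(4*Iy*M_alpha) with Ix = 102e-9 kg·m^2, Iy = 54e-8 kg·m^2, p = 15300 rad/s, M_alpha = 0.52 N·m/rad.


Sg = Ix^2 * p^2 / (4 * Iy * M_alpha) = (102e-9)^2 * 15300^2 / (4 * 54e-8 * 0.52) = 2.168

2.168


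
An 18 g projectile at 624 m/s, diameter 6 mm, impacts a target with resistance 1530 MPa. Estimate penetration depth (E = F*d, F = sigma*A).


A = pi*(d/2)^2 = pi*(6/2)^2 = 28.2743 mm^2
E = 0.5*m*v^2 = 0.5*0.018*624^2 = 3504.38 J
depth = E/(sigma*A) = 3504.38 J / (1530 MPa * 28.2743 mm^2) = 3504.38/(1530 * 28.2743) m = 0.081008 m ≈ 81.01 mm

81.01 mm


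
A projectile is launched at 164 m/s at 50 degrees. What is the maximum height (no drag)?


H = (v0*sin(theta))^2 / (2g) = (164*sin(50°))^2 / (2*9.81) = 804.4 m

804.4 m


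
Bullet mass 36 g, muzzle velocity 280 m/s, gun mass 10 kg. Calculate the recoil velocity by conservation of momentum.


v_recoil = m_p * v_p / m_gun = 0.036 * 280 / 10 = 1.008 m/s

1.008 m/s


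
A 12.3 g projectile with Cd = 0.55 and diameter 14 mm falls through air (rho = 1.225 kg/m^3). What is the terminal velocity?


A = pi*(d/2)^2 = pi*(14/2000)^2 = 1.53938e-04 m^2
vt = sqrt(2mg/(Cd*rho*A)) = sqrt(2*0.0123*9.81/(0.55 * 1.225 * 1.53938e-04)) = 48.24 m/s

48.24 m/s


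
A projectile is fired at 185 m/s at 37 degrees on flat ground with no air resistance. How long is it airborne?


T = 2*v0*sin(theta)/g = 2*185*sin(37°)/9.81 = 22.7 s

22.7 s


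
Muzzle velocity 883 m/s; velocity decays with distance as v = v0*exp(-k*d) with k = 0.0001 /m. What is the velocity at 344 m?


v = v0*exp(-k*d) = 883*exp(-0.0001*344) = 853.1 m/s

853.1 m/s


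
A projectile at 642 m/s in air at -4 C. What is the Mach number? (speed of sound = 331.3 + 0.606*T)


a = 331.3 + 0.606*(-4) = 328.876 m/s
M = v/a = 642/328.876 = 1.952

1.952


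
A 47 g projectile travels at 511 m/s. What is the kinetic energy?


E = 0.5*m*v^2 = 0.5*0.047*511^2 = 6136 J

6136 J


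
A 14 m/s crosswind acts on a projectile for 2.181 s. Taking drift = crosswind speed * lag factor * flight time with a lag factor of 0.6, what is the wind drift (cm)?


drift = v_wind * lag * t = 14 * 0.6 * 2.181 = 18.3204 m ≈ 1832 cm

1832 cm


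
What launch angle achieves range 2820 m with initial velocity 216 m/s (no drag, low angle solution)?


sin(2*theta) = R*g/v0^2 = 2820*9.81/216^2 = 0.59294, theta = arcsin(0.59294)/2 = 18.18°

18.18 degrees


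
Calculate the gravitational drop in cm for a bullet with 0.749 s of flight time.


drop = 0.5*g*t^2 = 0.5*9.81*0.749^2 = 2.75171 m ≈ 275.2 cm

275.2 cm


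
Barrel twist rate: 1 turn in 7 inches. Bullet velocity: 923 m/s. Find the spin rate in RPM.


twist_m = 7*0.0254 = 0.1778 m
spin = v/twist = 923/0.1778 = 5191.226 rev/s
RPM = spin*60 = 5191.226*60 ≈ 311474 RPM

311474 RPM


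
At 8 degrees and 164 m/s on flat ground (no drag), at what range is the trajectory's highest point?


R = v0^2*sin(2*theta)/g = 164^2*sin(2*8°)/9.81 = 755.713 m
apex_dist = R/2 = 755.713/2 = 377.9 m

377.9 m


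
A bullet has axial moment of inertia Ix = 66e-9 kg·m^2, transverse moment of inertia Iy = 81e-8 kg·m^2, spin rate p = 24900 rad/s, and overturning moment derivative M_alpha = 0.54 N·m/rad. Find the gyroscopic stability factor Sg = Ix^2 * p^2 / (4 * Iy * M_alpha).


Sg = Ix^2 * p^2 / (4 * Iy * M_alpha) = (66e-9)^2 * 24900^2 / (4 * 81e-8 * 0.54) = 1.544

1.544


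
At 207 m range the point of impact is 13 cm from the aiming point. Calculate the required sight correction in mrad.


1 mrad subtends 1 cm per 10 m of range, so adj = error_cm / (dist_m / 10) = 13 / (207/10) = 0.628 mrad

0.628 mrad


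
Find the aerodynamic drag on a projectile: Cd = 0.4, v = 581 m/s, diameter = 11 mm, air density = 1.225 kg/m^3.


A = pi*(d/2)^2 = pi*(11/2000)^2 = 9.50332e-05 m^2
Fd = 0.5*Cd*rho*A*v^2 = 0.5*0.4*1.225*9.50332e-05*581^2 = 7.859 N

7.859 N


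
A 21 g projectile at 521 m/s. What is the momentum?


p = m*v = 0.021*521 = 10.94 kg·m/s

10.94 kg·m/s


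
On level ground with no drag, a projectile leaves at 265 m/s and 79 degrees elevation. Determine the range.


R = v0^2 * sin(2*theta) / g = 265^2 * sin(2*79°) / 9.81 = 2682 m

2682 m


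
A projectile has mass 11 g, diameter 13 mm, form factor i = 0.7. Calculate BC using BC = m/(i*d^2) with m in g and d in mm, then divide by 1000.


BC = m/(i*d^2*1000) = 11/(0.7 * 13^2 * 1000) = 9.298e-05

9.298e-05


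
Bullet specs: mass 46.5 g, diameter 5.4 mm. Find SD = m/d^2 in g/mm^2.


SD = m/d^2 = 46.5/5.4^2 = 1.595 g/mm^2

1.595 g/mm^2


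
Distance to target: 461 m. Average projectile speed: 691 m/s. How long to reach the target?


t = d/v = 461/691 = 0.6671 s

0.6671 s


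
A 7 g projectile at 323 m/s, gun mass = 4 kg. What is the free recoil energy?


v_r = m_p*v_p/m_gun = 0.007*323/4 = 0.56525 m/s, E_r = 0.5*m_gun*v_r^2 = 0.5*4*0.56525^2 = 0.639 J

0.639 J


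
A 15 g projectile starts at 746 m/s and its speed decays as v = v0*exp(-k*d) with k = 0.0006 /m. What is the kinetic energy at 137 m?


v = v0*exp(-k*d) = 746*exp(-0.0006*137) = 687.131 m/s
E = 0.5*m*v^2 = 0.5*0.015*687.131^2 = 3541 J

3541 J


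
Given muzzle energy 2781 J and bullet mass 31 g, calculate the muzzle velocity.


v = sqrt(2*E/m) = sqrt(2*2781/0.031) = 423.6 m/s

423.6 m/s


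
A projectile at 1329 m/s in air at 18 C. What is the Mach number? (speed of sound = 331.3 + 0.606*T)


a = 331.3 + 0.606*(18) = 342.208 m/s
M = v/a = 1329/342.208 = 3.884

3.884


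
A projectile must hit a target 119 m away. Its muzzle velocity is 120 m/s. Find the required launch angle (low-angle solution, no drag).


sin(2*theta) = R*g/v0^2 = 119*9.81/120^2 = 0.0810688, theta = arcsin(0.0810688)/2 = 2.325°

2.325 degrees


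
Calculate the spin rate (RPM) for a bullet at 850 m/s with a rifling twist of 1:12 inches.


twist_m = 12*0.0254 = 0.3048 m
spin = v/twist = 850/0.3048 = 2788.714 rev/s
RPM = spin*60 = 2788.714*60 ≈ 167323 RPM

167323 RPM


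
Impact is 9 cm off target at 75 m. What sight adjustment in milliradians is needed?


1 mrad subtends 1 cm per 10 m of range, so adj = error_cm / (dist_m / 10) = 9 / (75/10) = 1.2 mrad

1.2 mrad


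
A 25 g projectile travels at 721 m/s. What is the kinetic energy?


E = 0.5*m*v^2 = 0.5*0.025*721^2 = 6498 J

6498 J


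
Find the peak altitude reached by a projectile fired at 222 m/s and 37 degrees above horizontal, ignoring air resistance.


H = (v0*sin(theta))^2 / (2g) = (222*sin(37°))^2 / (2*9.81) = 909.8 m

909.8 m


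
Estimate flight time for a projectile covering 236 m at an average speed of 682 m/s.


t = d/v = 236/682 = 0.346 s

0.346 s


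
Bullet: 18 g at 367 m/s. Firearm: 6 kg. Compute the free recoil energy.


v_r = m_p*v_p/m_gun = 0.018*367/6 = 1.101 m/s, E_r = 0.5*m_gun*v_r^2 = 0.5*6*1.101^2 = 3.637 J

3.637 J


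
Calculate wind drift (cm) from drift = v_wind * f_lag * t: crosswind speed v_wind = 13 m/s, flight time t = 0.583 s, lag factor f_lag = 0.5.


drift = v_wind * lag * t = 13 * 0.5 * 0.583 = 3.7895 m ≈ 378.9 cm

378.9 cm


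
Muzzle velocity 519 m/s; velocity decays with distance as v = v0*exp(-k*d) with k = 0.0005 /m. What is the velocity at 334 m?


v = v0*exp(-k*d) = 519*exp(-0.0005*334) = 439.2 m/s

439.2 m/s


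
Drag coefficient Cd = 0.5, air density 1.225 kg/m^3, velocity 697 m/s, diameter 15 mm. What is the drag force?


A = pi*(d/2)^2 = pi*(15/2000)^2 = 1.76715e-04 m^2
Fd = 0.5*Cd*rho*A*v^2 = 0.5*0.5*1.225*1.76715e-04*697^2 = 26.29 N

26.29 N


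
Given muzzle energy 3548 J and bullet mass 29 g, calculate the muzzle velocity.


v = sqrt(2*E/m) = sqrt(2*3548/0.029) = 494.7 m/s

494.7 m/s


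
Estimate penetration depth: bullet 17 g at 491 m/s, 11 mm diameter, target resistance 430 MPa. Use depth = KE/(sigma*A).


A = pi*(d/2)^2 = pi*(11/2)^2 = 95.0332 mm^2
E = 0.5*m*v^2 = 0.5*0.017*491^2 = 2049.19 J
depth = E/(sigma*A) = 2049.19 J / (430 MPa * 95.0332 mm^2) = 2049.19/(430 * 95.0332) m = 0.0501462 m ≈ 50.15 mm

50.15 mm


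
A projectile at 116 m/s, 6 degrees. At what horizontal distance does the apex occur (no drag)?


R = v0^2*sin(2*theta)/g = 116^2*sin(2*6°)/9.81 = 285.184 m
apex_dist = R/2 = 285.184/2 = 142.6 m

142.6 m


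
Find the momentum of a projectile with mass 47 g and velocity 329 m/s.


p = m*v = 0.047*329 = 15.46 kg·m/s

15.46 kg·m/s


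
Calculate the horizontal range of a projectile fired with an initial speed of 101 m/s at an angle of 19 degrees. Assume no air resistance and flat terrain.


R = v0^2 * sin(2*theta) / g = 101^2 * sin(2*19°) / 9.81 = 640.2 m

640.2 m


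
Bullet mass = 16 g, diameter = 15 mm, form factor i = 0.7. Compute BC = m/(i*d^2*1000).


BC = m/(i*d^2*1000) = 16/(0.7 * 15^2 * 1000) = 0.0001016

0.0001016


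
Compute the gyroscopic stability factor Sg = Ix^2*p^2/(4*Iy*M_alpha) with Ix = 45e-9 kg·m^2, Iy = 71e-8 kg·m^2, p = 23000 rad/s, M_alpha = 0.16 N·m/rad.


Sg = Ix^2 * p^2 / (4 * Iy * M_alpha) = (45e-9)^2 * 23000^2 / (4 * 71e-8 * 0.16) = 2.357

2.357


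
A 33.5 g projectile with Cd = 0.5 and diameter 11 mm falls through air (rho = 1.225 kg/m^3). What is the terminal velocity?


A = pi*(d/2)^2 = pi*(11/2000)^2 = 9.50332e-05 m^2
vt = sqrt(2mg/(Cd*rho*A)) = sqrt(2*0.0335*9.81/(0.5 * 1.225 * 9.50332e-05)) = 106.3 m/s

106.3 m/s


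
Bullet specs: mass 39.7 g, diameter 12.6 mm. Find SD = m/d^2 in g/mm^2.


SD = m/d^2 = 39.7/12.6^2 = 0.2501 g/mm^2

0.2501 g/mm^2


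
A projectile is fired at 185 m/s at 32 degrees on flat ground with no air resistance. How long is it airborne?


T = 2*v0*sin(theta)/g = 2*185*sin(32°)/9.81 = 19.99 s

19.99 s


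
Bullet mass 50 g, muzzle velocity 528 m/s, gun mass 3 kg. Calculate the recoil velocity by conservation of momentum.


v_recoil = m_p * v_p / m_gun = 0.05 * 528 / 3 = 8.8 m/s

8.8 m/s


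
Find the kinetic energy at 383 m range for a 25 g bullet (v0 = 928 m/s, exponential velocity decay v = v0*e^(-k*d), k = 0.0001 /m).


v = v0*exp(-k*d) = 928*exp(-0.0001*383) = 893.13 m/s
E = 0.5*m*v^2 = 0.5*0.025*893.13^2 = 9971 J

9971 J


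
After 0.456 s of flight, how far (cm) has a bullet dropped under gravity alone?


drop = 0.5*g*t^2 = 0.5*9.81*0.456^2 = 1.01993 m ≈ 102 cm

102 cm


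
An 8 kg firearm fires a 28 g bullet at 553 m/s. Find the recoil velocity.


v_recoil = m_p * v_p / m_gun = 0.028 * 553 / 8 = 1.935 m/s

1.935 m/s


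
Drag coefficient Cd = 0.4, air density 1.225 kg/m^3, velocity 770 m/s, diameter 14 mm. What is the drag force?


A = pi*(d/2)^2 = pi*(14/2000)^2 = 1.53938e-04 m^2
Fd = 0.5*Cd*rho*A*v^2 = 0.5*0.4*1.225*1.53938e-04*770^2 = 22.36 N

22.36 N


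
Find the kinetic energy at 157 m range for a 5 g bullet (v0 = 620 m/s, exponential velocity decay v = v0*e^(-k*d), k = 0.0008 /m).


v = v0*exp(-k*d) = 620*exp(-0.0008*157) = 546.82 m/s
E = 0.5*m*v^2 = 0.5*0.005*546.82^2 = 747.5 J

747.5 J


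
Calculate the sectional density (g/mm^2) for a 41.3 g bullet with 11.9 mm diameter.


SD = m/d^2 = 41.3/11.9^2 = 0.2916 g/mm^2

0.2916 g/mm^2


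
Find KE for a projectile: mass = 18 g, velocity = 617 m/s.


E = 0.5*m*v^2 = 0.5*0.018*617^2 = 3426 J

3426 J


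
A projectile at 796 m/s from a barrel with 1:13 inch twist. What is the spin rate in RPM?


twist_m = 13*0.0254 = 0.3302 m
spin = v/twist = 796/0.3302 = 2410.66 rev/s
RPM = spin*60 = 2410.66*60 ≈ 144640 RPM

144640 RPM


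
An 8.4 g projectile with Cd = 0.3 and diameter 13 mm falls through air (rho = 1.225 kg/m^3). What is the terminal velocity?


A = pi*(d/2)^2 = pi*(13/2000)^2 = 1.32732e-04 m^2
vt = sqrt(2mg/(Cd*rho*A)) = sqrt(2*0.0084*9.81/(0.3 * 1.225 * 1.32732e-04)) = 58.13 m/s

58.13 m/s


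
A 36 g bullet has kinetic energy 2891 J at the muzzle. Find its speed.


v = sqrt(2*E/m) = sqrt(2*2891/0.036) = 400.8 m/s

400.8 m/s


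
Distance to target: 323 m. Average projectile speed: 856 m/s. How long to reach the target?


t = d/v = 323/856 = 0.3773 s

0.3773 s


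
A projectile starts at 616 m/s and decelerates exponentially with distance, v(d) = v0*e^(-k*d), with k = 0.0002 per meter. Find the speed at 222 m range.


v = v0*exp(-k*d) = 616*exp(-0.0002*222) = 589.2 m/s

589.2 m/s


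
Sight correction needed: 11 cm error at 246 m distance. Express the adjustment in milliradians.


1 mrad subtends 1 cm per 10 m of range, so adj = error_cm / (dist_m / 10) = 11 / (246/10) = 0.4472 mrad

0.4472 mrad


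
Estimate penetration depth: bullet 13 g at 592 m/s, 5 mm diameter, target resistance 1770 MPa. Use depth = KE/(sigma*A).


A = pi*(d/2)^2 = pi*(5/2)^2 = 19.635 mm^2
E = 0.5*m*v^2 = 0.5*0.013*592^2 = 2278.02 J
depth = E/(sigma*A) = 2278.02 J / (1770 MPa * 19.635 mm^2) = 2278.02/(1770 * 19.635) m = 0.0655471 m ≈ 65.55 mm

65.55 mm


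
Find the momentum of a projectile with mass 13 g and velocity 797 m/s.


p = m*v = 0.013*797 = 10.36 kg·m/s

10.36 kg·m/s


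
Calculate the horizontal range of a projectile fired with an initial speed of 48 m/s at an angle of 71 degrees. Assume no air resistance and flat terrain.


R = v0^2 * sin(2*theta) / g = 48^2 * sin(2*71°) / 9.81 = 144.6 m

144.6 m


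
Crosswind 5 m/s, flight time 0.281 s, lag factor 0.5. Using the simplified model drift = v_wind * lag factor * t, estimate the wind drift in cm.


drift = v_wind * lag * t = 5 * 0.5 * 0.281 = 0.7025 m ≈ 70.25 cm

70.25 cm


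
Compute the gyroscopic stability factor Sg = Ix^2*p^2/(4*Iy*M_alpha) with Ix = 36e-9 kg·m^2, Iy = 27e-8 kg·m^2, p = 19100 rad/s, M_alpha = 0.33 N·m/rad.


Sg = Ix^2 * p^2 / (4 * Iy * M_alpha) = (36e-9)^2 * 19100^2 / (4 * 27e-8 * 0.33) = 1.327

1.327


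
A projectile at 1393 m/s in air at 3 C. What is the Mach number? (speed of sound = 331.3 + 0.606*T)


a = 331.3 + 0.606*(3) = 333.118 m/s
M = v/a = 1393/333.118 = 4.182

4.182


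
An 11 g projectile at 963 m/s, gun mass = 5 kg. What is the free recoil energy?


v_r = m_p*v_p/m_gun = 0.011*963/5 = 2.1186 m/s, E_r = 0.5*m_gun*v_r^2 = 0.5*5*2.1186^2 = 11.22 J

11.22 J


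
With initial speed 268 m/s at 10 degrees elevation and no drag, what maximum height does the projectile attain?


H = (v0*sin(theta))^2 / (2g) = (268*sin(10°))^2 / (2*9.81) = 110.4 m

110.4 m


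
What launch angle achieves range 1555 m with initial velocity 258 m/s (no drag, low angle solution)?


sin(2*theta) = R*g/v0^2 = 1555*9.81/258^2 = 0.229171, theta = arcsin(0.229171)/2 = 6.624°

6.624 degrees


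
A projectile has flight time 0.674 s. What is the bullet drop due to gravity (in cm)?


drop = 0.5*g*t^2 = 0.5*9.81*0.674^2 = 2.22822 m ≈ 222.8 cm

222.8 cm


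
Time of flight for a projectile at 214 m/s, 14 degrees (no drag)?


T = 2*v0*sin(theta)/g = 2*214*sin(14°)/9.81 = 10.55 s

10.55 s


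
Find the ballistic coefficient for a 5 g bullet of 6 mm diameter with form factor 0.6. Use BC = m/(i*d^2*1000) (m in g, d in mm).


BC = m/(i*d^2*1000) = 5/(0.6 * 6^2 * 1000) = 0.0002315

0.0002315


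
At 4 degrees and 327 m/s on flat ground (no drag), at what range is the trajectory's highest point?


R = v0^2*sin(2*theta)/g = 327^2*sin(2*4°)/9.81 = 1516.99 m
apex_dist = R/2 = 1516.99/2 = 758.5 m

758.5 m


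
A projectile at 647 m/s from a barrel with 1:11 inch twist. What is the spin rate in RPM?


twist_m = 11*0.0254 = 0.2794 m
spin = v/twist = 647/0.2794 = 2315.676 rev/s
RPM = spin*60 = 2315.676*60 ≈ 138941 RPM

138941 RPM


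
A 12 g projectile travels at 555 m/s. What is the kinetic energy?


E = 0.5*m*v^2 = 0.5*0.012*555^2 = 1848 J

1848 J


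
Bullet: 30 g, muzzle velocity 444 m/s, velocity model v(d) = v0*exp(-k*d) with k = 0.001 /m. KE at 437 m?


v = v0*exp(-k*d) = 444*exp(-0.001*437) = 286.811 m/s
E = 0.5*m*v^2 = 0.5*0.03*286.811^2 = 1234 J

1234 J


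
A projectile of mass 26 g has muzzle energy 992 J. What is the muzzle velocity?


v = sqrt(2*E/m) = sqrt(2*992/0.026) = 276.2 m/s

276.2 m/s


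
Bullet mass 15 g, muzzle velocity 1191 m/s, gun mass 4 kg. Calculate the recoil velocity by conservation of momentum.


v_recoil = m_p * v_p / m_gun = 0.015 * 1191 / 4 = 4.466 m/s

4.466 m/s


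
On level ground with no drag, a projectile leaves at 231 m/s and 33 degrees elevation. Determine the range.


R = v0^2 * sin(2*theta) / g = 231^2 * sin(2*33°) / 9.81 = 4969 m

4969 m


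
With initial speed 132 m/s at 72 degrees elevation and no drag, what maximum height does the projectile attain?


H = (v0*sin(theta))^2 / (2g) = (132*sin(72°))^2 / (2*9.81) = 803.3 m

803.3 m


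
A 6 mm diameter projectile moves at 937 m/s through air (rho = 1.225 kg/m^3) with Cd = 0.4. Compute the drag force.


A = pi*(d/2)^2 = pi*(6/2000)^2 = 2.82743e-05 m^2
Fd = 0.5*Cd*rho*A*v^2 = 0.5*0.4*1.225*2.82743e-05*937^2 = 6.082 N

6.082 N


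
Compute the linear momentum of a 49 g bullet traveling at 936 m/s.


p = m*v = 0.049*936 = 45.86 kg·m/s

45.86 kg·m/s


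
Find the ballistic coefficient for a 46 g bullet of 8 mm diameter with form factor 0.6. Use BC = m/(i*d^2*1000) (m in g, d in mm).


BC = m/(i*d^2*1000) = 46/(0.6 * 8^2 * 1000) = 0.001198

0.001198


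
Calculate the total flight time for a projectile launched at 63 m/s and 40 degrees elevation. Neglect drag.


T = 2*v0*sin(theta)/g = 2*63*sin(40°)/9.81 = 8.256 s

8.256 s


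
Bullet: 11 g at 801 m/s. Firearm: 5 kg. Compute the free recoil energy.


v_r = m_p*v_p/m_gun = 0.011*801/5 = 1.7622 m/s, E_r = 0.5*m_gun*v_r^2 = 0.5*5*1.7622^2 = 7.763 J

7.763 J


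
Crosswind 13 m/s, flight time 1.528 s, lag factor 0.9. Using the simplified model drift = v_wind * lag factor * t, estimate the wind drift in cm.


drift = v_wind * lag * t = 13 * 0.9 * 1.528 = 17.8776 m ≈ 1788 cm

1788 cm


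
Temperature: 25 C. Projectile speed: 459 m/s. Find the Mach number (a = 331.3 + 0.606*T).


a = 331.3 + 0.606*(25) = 346.45 m/s
M = v/a = 459/346.45 = 1.325

1.325


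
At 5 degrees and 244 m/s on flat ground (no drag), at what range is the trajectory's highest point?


R = v0^2*sin(2*theta)/g = 244^2*sin(2*5°)/9.81 = 1053.86 m
apex_dist = R/2 = 1053.86/2 = 526.9 m

526.9 m


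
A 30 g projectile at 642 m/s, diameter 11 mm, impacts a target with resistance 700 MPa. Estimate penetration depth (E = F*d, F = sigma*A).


A = pi*(d/2)^2 = pi*(11/2)^2 = 95.0332 mm^2
E = 0.5*m*v^2 = 0.5*0.03*642^2 = 6182.46 J
depth = E/(sigma*A) = 6182.46 J / (700 MPa * 95.0332 mm^2) = 6182.46/(700 * 95.0332) m = 0.0929369 m ≈ 92.94 mm

92.94 mm


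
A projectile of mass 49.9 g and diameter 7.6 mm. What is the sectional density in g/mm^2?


SD = m/d^2 = 49.9/7.6^2 = 0.8639 g/mm^2

0.8639 g/mm^2


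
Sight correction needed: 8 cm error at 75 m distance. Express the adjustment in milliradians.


1 mrad subtends 1 cm per 10 m of range, so adj = error_cm / (dist_m / 10) = 8 / (75/10) = 1.067 mrad

1.067 mrad


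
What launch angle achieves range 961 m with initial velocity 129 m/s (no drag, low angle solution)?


sin(2*theta) = R*g/v0^2 = 961*9.81/129^2 = 0.566517, theta = arcsin(0.566517)/2 = 17.25°

17.25 degrees


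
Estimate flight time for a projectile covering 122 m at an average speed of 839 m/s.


t = d/v = 122/839 = 0.1454 s

0.1454 s


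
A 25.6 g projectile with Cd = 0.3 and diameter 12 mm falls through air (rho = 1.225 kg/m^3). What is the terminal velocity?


A = pi*(d/2)^2 = pi*(12/2000)^2 = 1.13097e-04 m^2
vt = sqrt(2mg/(Cd*rho*A)) = sqrt(2*0.0256*9.81/(0.3 * 1.225 * 1.13097e-04)) = 109.9 m/s

109.9 m/s


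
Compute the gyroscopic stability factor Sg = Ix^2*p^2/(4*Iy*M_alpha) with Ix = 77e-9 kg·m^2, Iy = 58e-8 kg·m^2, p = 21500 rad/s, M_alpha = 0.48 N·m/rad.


Sg = Ix^2 * p^2 / (4 * Iy * M_alpha) = (77e-9)^2 * 21500^2 / (4 * 58e-8 * 0.48) = 2.461

2.461


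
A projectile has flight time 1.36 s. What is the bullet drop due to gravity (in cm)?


drop = 0.5*g*t^2 = 0.5*9.81*1.36^2 = 9.07229 m ≈ 907.2 cm

907.2 cm


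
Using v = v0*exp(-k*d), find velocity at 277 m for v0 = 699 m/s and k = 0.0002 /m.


v = v0*exp(-k*d) = 699*exp(-0.0002*277) = 661.3 m/s

661.3 m/s


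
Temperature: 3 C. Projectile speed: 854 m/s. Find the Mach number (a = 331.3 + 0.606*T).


a = 331.3 + 0.606*(3) = 333.118 m/s
M = v/a = 854/333.118 = 2.564

2.564


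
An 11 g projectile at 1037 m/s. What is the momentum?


p = m*v = 0.011*1037 = 11.41 kg·m/s

11.41 kg·m/s


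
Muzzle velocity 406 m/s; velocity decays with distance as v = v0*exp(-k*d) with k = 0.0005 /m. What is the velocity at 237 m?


v = v0*exp(-k*d) = 406*exp(-0.0005*237) = 360.6 m/s

360.6 m/s


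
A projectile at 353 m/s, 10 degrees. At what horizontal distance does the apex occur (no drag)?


R = v0^2*sin(2*theta)/g = 353^2*sin(2*10°)/9.81 = 4344.42 m
apex_dist = R/2 = 4344.42/2 = 2172 m

2172 m


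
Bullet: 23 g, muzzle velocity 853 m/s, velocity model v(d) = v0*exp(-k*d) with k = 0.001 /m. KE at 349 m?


v = v0*exp(-k*d) = 853*exp(-0.001*349) = 601.7 m/s
E = 0.5*m*v^2 = 0.5*0.023*601.7^2 = 4163 J

4163 J


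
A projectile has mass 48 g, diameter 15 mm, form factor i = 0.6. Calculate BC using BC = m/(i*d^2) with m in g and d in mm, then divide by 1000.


BC = m/(i*d^2*1000) = 48/(0.6 * 15^2 * 1000) = 0.0003556

0.0003556


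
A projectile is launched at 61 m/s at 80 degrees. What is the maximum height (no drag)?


H = (v0*sin(theta))^2 / (2g) = (61*sin(80°))^2 / (2*9.81) = 183.9 m

183.9 m


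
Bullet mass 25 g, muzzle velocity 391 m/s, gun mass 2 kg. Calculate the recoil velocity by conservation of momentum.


v_recoil = m_p * v_p / m_gun = 0.025 * 391 / 2 = 4.888 m/s

4.888 m/s


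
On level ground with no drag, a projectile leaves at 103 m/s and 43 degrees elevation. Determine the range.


R = v0^2 * sin(2*theta) / g = 103^2 * sin(2*43°) / 9.81 = 1079 m

1079 m


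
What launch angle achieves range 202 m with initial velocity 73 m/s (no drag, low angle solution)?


sin(2*theta) = R*g/v0^2 = 202*9.81/73^2 = 0.371856, theta = arcsin(0.371856)/2 = 10.92°

10.92 degrees


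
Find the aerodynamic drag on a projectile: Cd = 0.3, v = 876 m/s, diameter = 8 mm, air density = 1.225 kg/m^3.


A = pi*(d/2)^2 = pi*(8/2000)^2 = 5.02655e-05 m^2
Fd = 0.5*Cd*rho*A*v^2 = 0.5*0.3*1.225*5.02655e-05*876^2 = 7.088 N

7.088 N


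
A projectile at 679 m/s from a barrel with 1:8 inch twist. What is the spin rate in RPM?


twist_m = 8*0.0254 = 0.2032 m
spin = v/twist = 679/0.2032 = 3341.535 rev/s
RPM = spin*60 = 3341.535*60 ≈ 200492 RPM

200492 RPM


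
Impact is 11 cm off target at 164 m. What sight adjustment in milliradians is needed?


1 mrad subtends 1 cm per 10 m of range, so adj = error_cm / (dist_m / 10) = 11 / (164/10) = 0.6707 mrad

0.6707 mrad


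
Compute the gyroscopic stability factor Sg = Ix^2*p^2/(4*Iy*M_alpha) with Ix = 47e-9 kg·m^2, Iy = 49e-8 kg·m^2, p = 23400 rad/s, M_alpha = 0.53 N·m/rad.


Sg = Ix^2 * p^2 / (4 * Iy * M_alpha) = (47e-9)^2 * 23400^2 / (4 * 49e-8 * 0.53) = 1.164

1.164


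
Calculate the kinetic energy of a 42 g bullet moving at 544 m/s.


E = 0.5*m*v^2 = 0.5*0.042*544^2 = 6215 J

6215 J


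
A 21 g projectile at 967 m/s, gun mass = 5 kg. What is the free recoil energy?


v_r = m_p*v_p/m_gun = 0.021*967/5 = 4.0614 m/s, E_r = 0.5*m_gun*v_r^2 = 0.5*5*4.0614^2 = 41.24 J

41.24 J


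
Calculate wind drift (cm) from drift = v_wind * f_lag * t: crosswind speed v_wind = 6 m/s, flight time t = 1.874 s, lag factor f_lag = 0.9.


drift = v_wind * lag * t = 6 * 0.9 * 1.874 = 10.1196 m ≈ 1012 cm

1012 cm


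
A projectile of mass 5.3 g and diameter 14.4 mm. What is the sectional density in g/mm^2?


SD = m/d^2 = 5.3/14.4^2 = 0.02556 g/mm^2

0.02556 g/mm^2


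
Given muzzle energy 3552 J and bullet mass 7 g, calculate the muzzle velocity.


v = sqrt(2*E/m) = sqrt(2*3552/0.007) = 1007 m/s

1007 m/s


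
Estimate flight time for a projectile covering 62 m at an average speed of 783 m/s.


t = d/v = 62/783 = 0.07918 s

0.07918 s


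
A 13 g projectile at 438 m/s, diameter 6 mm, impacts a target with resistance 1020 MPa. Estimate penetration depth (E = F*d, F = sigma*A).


A = pi*(d/2)^2 = pi*(6/2)^2 = 28.2743 mm^2
E = 0.5*m*v^2 = 0.5*0.013*438^2 = 1246.99 J
depth = E/(sigma*A) = 1246.99 J / (1020 MPa * 28.2743 mm^2) = 1246.99/(1020 * 28.2743) m = 0.0432383 m ≈ 43.24 mm

43.24 mm
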